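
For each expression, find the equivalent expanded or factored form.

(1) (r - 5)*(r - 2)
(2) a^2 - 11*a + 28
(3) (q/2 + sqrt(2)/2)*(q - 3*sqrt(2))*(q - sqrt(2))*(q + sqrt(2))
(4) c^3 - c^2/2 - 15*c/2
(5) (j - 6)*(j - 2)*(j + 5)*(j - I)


(1) = r^2 - 7*r + 10
(2) = (a - 7)*(a - 4)
(3) = q^4/2 - sqrt(2)*q^3 - 4*q^2 + 2*sqrt(2)*q + 6
(4) = c*(c - 3)*(c + 5/2)
(5) = j^4 - 3*j^3 - I*j^3 - 28*j^2 + 3*I*j^2 + 60*j + 28*I*j - 60*I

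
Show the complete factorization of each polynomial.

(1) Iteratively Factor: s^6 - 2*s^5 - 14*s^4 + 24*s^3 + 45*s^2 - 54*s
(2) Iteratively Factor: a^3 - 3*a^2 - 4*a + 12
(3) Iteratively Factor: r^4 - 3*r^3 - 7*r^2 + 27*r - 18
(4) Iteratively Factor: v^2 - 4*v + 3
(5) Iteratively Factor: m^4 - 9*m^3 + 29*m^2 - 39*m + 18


(1) = (s - 3)*(s^5 + s^4 - 11*s^3 - 9*s^2 + 18*s) = (s - 3)*(s + 2)*(s^4 - s^3 - 9*s^2 + 9*s) = (s - 3)*(s + 2)*(s + 3)*(s^3 - 4*s^2 + 3*s) = (s - 3)^2*(s + 2)*(s + 3)*(s^2 - s) = s*(s - 3)^2*(s + 2)*(s + 3)*(s - 1)
(2) = (a - 3)*(a^2 - 4) = (a - 3)*(a + 2)*(a - 2)
(3) = (r - 1)*(r^3 - 2*r^2 - 9*r + 18) = (r - 1)*(r + 3)*(r^2 - 5*r + 6) = (r - 2)*(r - 1)*(r + 3)*(r - 3)
(4) = (v - 3)*(v - 1)
(5) = (m - 3)*(m^3 - 6*m^2 + 11*m - 6) = (m - 3)*(m - 1)*(m^2 - 5*m + 6) = (m - 3)^2*(m - 1)*(m - 2)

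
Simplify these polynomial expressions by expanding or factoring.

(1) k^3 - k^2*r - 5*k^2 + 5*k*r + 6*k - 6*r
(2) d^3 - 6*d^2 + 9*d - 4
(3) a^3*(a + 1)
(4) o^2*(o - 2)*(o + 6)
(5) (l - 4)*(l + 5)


(1) = (k - 3)*(k - 2)*(k - r)
(2) = (d - 4)*(d - 1)^2
(3) = a^4 + a^3
(4) = o^4 + 4*o^3 - 12*o^2
(5) = l^2 + l - 20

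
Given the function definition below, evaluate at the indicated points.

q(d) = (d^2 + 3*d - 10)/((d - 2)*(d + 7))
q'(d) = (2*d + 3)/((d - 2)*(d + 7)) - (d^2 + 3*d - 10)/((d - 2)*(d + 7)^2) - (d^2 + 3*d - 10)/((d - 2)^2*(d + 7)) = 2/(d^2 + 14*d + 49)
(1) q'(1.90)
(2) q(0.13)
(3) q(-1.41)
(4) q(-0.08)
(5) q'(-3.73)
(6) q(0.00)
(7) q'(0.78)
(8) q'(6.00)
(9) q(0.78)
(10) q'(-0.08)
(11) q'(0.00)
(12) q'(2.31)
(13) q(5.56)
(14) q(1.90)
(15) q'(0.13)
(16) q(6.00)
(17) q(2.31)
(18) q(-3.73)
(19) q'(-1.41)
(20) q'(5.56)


(1) = 0.03
(2) = 0.72
(3) = 0.64
(4) = 0.71
(5) = 0.19
(6) = 0.71
(7) = 0.03
(8) = 0.01
(9) = 0.74
(10) = 0.04
(11) = 0.04
(12) = 0.02
(13) = 0.84
(14) = 0.78
(15) = 0.04
(16) = 0.85
(17) = 0.79
(18) = 0.39
(19) = 0.06
(20) = 0.01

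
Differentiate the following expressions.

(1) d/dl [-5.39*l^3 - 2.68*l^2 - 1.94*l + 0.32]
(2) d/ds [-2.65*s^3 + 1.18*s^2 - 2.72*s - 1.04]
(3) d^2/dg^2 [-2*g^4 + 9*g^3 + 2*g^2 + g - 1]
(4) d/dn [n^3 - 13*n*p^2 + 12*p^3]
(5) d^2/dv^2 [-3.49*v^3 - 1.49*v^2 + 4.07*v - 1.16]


(1) = -16.17*l^2 - 5.36*l - 1.94
(2) = -7.95*s^2 + 2.36*s - 2.72
(3) = -24*g^2 + 54*g + 4
(4) = 3*n^2 - 13*p^2
(5) = -20.94*v - 2.98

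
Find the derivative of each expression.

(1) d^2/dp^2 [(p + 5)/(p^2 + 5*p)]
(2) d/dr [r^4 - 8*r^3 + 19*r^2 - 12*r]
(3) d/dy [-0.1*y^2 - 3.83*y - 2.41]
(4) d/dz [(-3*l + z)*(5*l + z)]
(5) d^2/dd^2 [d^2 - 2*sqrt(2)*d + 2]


(1) = 2/p^3
(2) = 4*r^3 - 24*r^2 + 38*r - 12
(3) = -0.2*y - 3.83
(4) = 2*l + 2*z
(5) = 2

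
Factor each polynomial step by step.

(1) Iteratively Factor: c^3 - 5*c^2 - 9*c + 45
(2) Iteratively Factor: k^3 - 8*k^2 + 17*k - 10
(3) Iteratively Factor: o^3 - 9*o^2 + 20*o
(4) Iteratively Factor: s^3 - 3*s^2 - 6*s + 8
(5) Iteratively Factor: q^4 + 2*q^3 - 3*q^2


(1) = (c - 5)*(c^2 - 9) = (c - 5)*(c + 3)*(c - 3)
(2) = (k - 1)*(k^2 - 7*k + 10) = (k - 5)*(k - 1)*(k - 2)
(3) = (o - 5)*(o^2 - 4*o) = (o - 5)*(o - 4)*(o)
(4) = (s + 2)*(s^2 - 5*s + 4) = (s - 1)*(s + 2)*(s - 4)
(5) = (q)*(q^3 + 2*q^2 - 3*q) = q*(q - 1)*(q^2 + 3*q) = q*(q - 1)*(q + 3)*(q)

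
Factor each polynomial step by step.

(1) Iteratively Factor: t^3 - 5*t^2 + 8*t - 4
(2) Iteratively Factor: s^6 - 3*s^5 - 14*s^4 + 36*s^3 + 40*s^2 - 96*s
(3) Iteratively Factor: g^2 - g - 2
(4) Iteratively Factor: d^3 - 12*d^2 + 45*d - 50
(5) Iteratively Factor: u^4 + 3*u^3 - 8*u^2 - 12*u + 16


(1) = (t - 2)*(t^2 - 3*t + 2) = (t - 2)^2*(t - 1)
(2) = (s)*(s^5 - 3*s^4 - 14*s^3 + 36*s^2 + 40*s - 96) = s*(s + 3)*(s^4 - 6*s^3 + 4*s^2 + 24*s - 32) = s*(s + 2)*(s + 3)*(s^3 - 8*s^2 + 20*s - 16) = s*(s - 2)*(s + 2)*(s + 3)*(s^2 - 6*s + 8) = s*(s - 4)*(s - 2)*(s + 2)*(s + 3)*(s - 2)
(3) = (g + 1)*(g - 2)
(4) = (d - 5)*(d^2 - 7*d + 10) = (d - 5)^2*(d - 2)
(5) = (u - 2)*(u^3 + 5*u^2 + 2*u - 8) = (u - 2)*(u + 2)*(u^2 + 3*u - 4) = (u - 2)*(u - 1)*(u + 2)*(u + 4)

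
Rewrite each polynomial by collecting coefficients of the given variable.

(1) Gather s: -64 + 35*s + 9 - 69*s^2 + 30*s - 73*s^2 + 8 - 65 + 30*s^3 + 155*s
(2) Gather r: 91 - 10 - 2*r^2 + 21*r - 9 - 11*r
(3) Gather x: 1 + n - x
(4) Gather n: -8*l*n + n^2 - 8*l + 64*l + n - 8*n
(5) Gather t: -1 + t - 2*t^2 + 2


(1) = 30*s^3 - 142*s^2 + 220*s - 112
(2) = -2*r^2 + 10*r + 72
(3) = n - x + 1
(4) = 56*l + n^2 + n*(-8*l - 7)
(5) = -2*t^2 + t + 1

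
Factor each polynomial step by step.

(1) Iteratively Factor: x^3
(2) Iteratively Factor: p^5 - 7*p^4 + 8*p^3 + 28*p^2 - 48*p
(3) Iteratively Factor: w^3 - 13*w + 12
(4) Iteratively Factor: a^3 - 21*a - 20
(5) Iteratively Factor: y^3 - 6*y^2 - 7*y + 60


(1) = (x)*(x^2) = x^2*(x)
(2) = (p)*(p^4 - 7*p^3 + 8*p^2 + 28*p - 48) = p*(p - 4)*(p^3 - 3*p^2 - 4*p + 12) = p*(p - 4)*(p - 3)*(p^2 - 4) = p*(p - 4)*(p - 3)*(p + 2)*(p - 2)
(3) = (w - 3)*(w^2 + 3*w - 4) = (w - 3)*(w - 1)*(w + 4)
(4) = (a - 5)*(a^2 + 5*a + 4) = (a - 5)*(a + 4)*(a + 1)
(5) = (y - 5)*(y^2 - y - 12) = (y - 5)*(y + 3)*(y - 4)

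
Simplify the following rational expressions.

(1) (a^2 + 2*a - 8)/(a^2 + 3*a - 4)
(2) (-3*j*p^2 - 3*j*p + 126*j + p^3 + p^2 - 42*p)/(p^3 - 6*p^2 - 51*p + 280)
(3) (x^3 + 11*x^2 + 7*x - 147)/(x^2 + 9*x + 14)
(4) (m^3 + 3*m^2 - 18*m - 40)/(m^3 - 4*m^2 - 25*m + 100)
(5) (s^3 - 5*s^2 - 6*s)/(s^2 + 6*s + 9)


(1) = (a - 2)/(a - 1)
(2) = (-3*j*p + 18*j + p^2 - 6*p)/(p^2 - 13*p + 40)
(3) = (x^2 + 4*x - 21)/(x + 2)
(4) = (m + 2)/(m - 5)
(5) = (s^3 - 5*s^2 - 6*s)/(s^2 + 6*s + 9)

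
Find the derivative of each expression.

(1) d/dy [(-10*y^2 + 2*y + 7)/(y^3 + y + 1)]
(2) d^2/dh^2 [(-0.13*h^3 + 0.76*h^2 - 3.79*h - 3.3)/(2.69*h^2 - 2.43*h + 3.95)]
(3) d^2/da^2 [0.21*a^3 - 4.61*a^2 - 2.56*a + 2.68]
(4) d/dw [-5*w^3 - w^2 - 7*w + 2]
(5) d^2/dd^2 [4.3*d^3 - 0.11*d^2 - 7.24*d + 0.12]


(1) = (2*(1 - 10*y)*(y^3 + y + 1) - (3*y^2 + 1)*(-10*y^2 + 2*y + 7))/(y^3 + y + 1)^2
(2) = (-43.686498*h^3 - 184.24023*h^2 + 358.88058*h - 17.88487)/(19.465109*h^6 - 52.751169*h^5 + 133.400328*h^4 - 169.268697*h^3 + 195.88524*h^2 - 113.742225*h + 61.629875)
(3) = 1.26*a - 9.22
(4) = -15*w^2 - 2*w - 7
(5) = 25.8*d - 0.22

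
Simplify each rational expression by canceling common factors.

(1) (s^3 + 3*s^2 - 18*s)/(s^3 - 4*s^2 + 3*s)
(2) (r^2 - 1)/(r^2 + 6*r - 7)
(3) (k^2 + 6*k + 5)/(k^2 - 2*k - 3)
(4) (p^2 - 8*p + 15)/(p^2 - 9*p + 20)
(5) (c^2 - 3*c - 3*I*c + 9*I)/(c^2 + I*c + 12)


(1) = (s + 6)/(s - 1)
(2) = (r + 1)/(r + 7)
(3) = (k + 5)/(k - 3)
(4) = (p - 3)/(p - 4)
(5) = (c - 3)/(c + 4*I)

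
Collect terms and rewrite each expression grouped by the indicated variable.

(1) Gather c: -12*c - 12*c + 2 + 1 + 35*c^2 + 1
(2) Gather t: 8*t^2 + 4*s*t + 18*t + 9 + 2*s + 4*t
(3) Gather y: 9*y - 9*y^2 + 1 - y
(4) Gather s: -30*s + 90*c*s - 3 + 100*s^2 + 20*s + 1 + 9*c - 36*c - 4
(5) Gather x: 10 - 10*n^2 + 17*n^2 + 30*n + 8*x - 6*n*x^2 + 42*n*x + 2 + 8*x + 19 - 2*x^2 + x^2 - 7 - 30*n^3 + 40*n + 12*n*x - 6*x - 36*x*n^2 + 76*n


(1) = 35*c^2 - 24*c + 4
(2) = 2*s + 8*t^2 + t*(4*s + 22) + 9
(3) = -9*y^2 + 8*y + 1
(4) = -27*c + 100*s^2 + s*(90*c - 10) - 6
(5) = -30*n^3 + 7*n^2 + 146*n + x^2*(-6*n - 1) + x*(-36*n^2 + 54*n + 10) + 24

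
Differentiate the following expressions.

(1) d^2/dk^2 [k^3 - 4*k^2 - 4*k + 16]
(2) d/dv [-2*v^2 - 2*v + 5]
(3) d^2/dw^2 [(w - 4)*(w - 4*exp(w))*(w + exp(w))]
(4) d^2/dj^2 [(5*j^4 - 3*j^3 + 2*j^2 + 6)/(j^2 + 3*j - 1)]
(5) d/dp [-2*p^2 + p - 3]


(1) = 6*k - 8
(2) = -4*v - 2
(3) = -3*w^2*exp(w) - 16*w*exp(2*w) + 6*w + 48*exp(2*w) + 18*exp(w) - 8
(4) = 2*(5*j^6 + 45*j^5 + 120*j^4 - 156*j^3 + 81*j^2 + 45*j + 62)/(j^6 + 9*j^5 + 24*j^4 + 9*j^3 - 24*j^2 + 9*j - 1)
(5) = 1 - 4*p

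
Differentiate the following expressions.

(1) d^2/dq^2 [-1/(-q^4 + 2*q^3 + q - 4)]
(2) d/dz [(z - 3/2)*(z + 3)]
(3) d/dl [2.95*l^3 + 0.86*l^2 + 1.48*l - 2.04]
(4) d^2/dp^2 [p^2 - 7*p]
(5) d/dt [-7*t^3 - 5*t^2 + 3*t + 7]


(1) = 2*(6*q*(1 - q)*(q^4 - 2*q^3 - q + 4) + (-4*q^3 + 6*q^2 + 1)^2)/(q^4 - 2*q^3 - q + 4)^3
(2) = 2*z + 3/2
(3) = 8.85*l^2 + 1.72*l + 1.48
(4) = 2
(5) = -21*t^2 - 10*t + 3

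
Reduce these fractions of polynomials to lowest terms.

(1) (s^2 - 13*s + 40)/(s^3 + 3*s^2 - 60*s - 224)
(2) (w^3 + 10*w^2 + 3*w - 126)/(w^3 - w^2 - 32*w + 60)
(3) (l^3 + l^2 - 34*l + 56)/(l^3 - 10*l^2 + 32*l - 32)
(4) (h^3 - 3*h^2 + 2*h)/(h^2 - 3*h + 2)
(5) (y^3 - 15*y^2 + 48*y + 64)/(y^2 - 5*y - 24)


(1) = (s - 5)/(s^2 + 11*s + 28)
(2) = (w^2 + 4*w - 21)/(w^2 - 7*w + 10)
(3) = (l + 7)/(l - 4)
(4) = h
(5) = (y^2 - 7*y - 8)/(y + 3)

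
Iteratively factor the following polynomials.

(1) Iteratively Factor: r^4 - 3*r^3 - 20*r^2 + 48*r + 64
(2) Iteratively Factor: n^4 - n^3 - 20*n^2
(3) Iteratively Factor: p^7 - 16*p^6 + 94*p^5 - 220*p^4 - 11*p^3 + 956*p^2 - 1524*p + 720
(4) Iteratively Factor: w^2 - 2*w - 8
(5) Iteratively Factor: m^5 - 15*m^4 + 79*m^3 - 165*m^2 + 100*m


(1) = (r - 4)*(r^3 + r^2 - 16*r - 16) = (r - 4)^2*(r^2 + 5*r + 4) = (r - 4)^2*(r + 4)*(r + 1)
(2) = (n)*(n^3 - n^2 - 20*n) = n^2*(n^2 - n - 20) = n^2*(n - 5)*(n + 4)
(3) = (p - 4)*(p^6 - 12*p^5 + 46*p^4 - 36*p^3 - 155*p^2 + 336*p - 180) = (p - 4)*(p - 2)*(p^5 - 10*p^4 + 26*p^3 + 16*p^2 - 123*p + 90) = (p - 4)*(p - 3)*(p - 2)*(p^4 - 7*p^3 + 5*p^2 + 31*p - 30) = (p - 4)*(p - 3)*(p - 2)*(p - 1)*(p^3 - 6*p^2 - p + 30) = (p - 5)*(p - 4)*(p - 3)*(p - 2)*(p - 1)*(p^2 - p - 6) = (p - 5)*(p - 4)*(p - 3)*(p - 2)*(p - 1)*(p + 2)*(p - 3)
(4) = (w + 2)*(w - 4)
(5) = (m - 5)*(m^4 - 10*m^3 + 29*m^2 - 20*m) = (m - 5)^2*(m^3 - 5*m^2 + 4*m) = m*(m - 5)^2*(m^2 - 5*m + 4) = m*(m - 5)^2*(m - 1)*(m - 4)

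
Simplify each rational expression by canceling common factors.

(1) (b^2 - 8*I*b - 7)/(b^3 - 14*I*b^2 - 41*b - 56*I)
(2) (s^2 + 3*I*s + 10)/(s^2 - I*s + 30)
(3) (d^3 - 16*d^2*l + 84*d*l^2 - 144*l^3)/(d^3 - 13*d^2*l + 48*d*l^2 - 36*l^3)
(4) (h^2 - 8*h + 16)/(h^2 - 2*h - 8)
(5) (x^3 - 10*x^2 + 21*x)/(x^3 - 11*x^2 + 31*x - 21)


(1) = (b - I)/(b^2 - 7*I*b + 8)
(2) = (s - 2*I)/(s - 6*I)
(3) = (d - 4*l)/(d - l)
(4) = (h - 4)/(h + 2)
(5) = x/(x - 1)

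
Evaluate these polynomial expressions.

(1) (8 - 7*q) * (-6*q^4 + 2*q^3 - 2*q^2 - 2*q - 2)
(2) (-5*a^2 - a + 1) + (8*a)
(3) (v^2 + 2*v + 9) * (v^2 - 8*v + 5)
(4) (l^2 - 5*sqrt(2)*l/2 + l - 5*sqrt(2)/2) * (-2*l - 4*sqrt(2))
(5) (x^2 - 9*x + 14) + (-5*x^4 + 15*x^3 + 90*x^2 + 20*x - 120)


(1) = 42*q^5 - 62*q^4 + 30*q^3 - 2*q^2 - 2*q - 16
(2) = -5*a^2 + 7*a + 1
(3) = v^4 - 6*v^3 - 2*v^2 - 62*v + 45
(4) = -2*l^3 - 2*l^2 + sqrt(2)*l^2 + sqrt(2)*l + 20*l + 20
(5) = -5*x^4 + 15*x^3 + 91*x^2 + 11*x - 106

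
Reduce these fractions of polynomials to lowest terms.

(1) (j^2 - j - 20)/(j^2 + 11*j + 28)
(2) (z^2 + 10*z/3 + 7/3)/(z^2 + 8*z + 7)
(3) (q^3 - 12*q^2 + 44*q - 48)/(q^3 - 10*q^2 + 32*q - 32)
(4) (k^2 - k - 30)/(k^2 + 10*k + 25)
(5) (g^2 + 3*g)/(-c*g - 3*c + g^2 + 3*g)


(1) = (j - 5)/(j + 7)
(2) = (3*z + 7)/(3*z + 21)
(3) = (q - 6)/(q - 4)
(4) = (k - 6)/(k + 5)
(5) = -g/(c - g)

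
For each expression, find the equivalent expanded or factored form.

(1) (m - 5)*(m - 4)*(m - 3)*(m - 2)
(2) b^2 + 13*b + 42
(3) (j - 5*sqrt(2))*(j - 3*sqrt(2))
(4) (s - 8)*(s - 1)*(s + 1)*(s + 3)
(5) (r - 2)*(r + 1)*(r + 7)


(1) = m^4 - 14*m^3 + 71*m^2 - 154*m + 120
(2) = (b + 6)*(b + 7)
(3) = j^2 - 8*sqrt(2)*j + 30
(4) = s^4 - 5*s^3 - 25*s^2 + 5*s + 24
(5) = r^3 + 6*r^2 - 9*r - 14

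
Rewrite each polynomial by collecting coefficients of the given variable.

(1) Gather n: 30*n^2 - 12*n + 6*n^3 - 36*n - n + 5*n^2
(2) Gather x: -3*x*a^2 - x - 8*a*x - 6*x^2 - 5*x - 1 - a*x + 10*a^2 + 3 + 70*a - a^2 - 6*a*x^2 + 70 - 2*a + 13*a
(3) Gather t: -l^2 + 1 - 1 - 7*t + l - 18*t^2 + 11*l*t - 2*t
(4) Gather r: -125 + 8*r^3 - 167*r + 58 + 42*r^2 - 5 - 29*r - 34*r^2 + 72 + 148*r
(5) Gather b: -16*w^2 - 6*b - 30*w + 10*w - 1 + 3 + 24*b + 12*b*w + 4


(1) = 6*n^3 + 35*n^2 - 49*n
(2) = 9*a^2 + 81*a + x^2*(-6*a - 6) + x*(-3*a^2 - 9*a - 6) + 72
(3) = -l^2 + l - 18*t^2 + t*(11*l - 9)
(4) = 8*r^3 + 8*r^2 - 48*r
(5) = b*(12*w + 18) - 16*w^2 - 20*w + 6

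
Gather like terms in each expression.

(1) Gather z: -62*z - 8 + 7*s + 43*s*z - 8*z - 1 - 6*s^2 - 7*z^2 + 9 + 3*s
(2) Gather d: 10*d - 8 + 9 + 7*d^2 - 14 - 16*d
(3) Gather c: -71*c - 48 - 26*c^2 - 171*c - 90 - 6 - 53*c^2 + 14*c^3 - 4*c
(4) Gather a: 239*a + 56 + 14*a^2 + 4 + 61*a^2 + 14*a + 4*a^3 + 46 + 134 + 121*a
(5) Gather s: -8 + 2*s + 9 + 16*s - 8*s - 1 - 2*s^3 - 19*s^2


(1) = -6*s^2 + 10*s - 7*z^2 + z*(43*s - 70)
(2) = 7*d^2 - 6*d - 13
(3) = 14*c^3 - 79*c^2 - 246*c - 144
(4) = 4*a^3 + 75*a^2 + 374*a + 240
(5) = -2*s^3 - 19*s^2 + 10*s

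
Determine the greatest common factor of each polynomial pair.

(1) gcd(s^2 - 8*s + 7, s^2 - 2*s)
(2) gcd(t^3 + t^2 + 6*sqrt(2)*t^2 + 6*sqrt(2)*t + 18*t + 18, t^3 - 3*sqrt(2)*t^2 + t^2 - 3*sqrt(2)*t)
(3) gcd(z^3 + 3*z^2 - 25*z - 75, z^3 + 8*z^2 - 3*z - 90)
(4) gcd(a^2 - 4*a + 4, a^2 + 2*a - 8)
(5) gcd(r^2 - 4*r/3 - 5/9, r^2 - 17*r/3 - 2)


(1) = gcd((s - 7)*(s - 1), s*(s - 2)) = 1
(2) = t + 1
(3) = gcd((z - 5)*(z + 3)*(z + 5), (z - 3)*(z + 5)*(z + 6)) = z + 5
(4) = gcd((a - 2)^2, (a - 2)*(a + 4)) = a - 2
(5) = gcd((r - 5/3)*(r + 1/3), (r - 6)*(r + 1/3)) = r + 1/3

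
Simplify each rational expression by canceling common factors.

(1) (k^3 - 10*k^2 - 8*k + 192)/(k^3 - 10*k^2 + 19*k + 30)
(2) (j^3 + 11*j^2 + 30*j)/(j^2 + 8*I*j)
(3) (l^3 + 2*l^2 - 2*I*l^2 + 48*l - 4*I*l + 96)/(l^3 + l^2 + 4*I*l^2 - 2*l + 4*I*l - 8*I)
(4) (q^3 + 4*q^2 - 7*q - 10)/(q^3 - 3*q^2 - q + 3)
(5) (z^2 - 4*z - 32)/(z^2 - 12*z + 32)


(1) = (k^2 - 4*k - 32)/(k^2 - 4*k - 5)
(2) = (j^2 + 11*j + 30)/(j + 8*I)
(3) = (l^2 - 2*I*l + 48)/(l^2 + l*(-1 + 4*I) - 4*I)
(4) = (q^2 + 3*q - 10)/(q^2 - 4*q + 3)
(5) = (z + 4)/(z - 4)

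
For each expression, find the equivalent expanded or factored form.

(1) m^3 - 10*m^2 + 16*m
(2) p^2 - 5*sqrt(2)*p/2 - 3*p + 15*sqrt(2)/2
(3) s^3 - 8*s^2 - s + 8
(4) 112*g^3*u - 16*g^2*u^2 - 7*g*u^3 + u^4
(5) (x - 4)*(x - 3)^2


(1) = m*(m - 8)*(m - 2)
(2) = (p - 3)*(p - 5*sqrt(2)/2)
(3) = (s - 8)*(s - 1)*(s + 1)
(4) = u*(-7*g + u)*(-4*g + u)*(4*g + u)
(5) = x^3 - 10*x^2 + 33*x - 36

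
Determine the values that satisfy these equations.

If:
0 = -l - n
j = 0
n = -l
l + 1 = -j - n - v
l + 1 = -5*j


Then:
j = 0
l = -1
n = 1
v = -1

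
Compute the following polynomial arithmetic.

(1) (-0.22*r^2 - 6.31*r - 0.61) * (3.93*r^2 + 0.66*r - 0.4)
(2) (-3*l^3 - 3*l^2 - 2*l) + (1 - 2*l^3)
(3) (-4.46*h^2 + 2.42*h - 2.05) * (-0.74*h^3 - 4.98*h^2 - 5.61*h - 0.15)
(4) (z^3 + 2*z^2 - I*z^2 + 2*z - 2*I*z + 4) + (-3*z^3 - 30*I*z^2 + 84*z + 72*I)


(1) = -0.8646*r^4 - 24.9435*r^3 - 6.4739*r^2 + 2.1214*r + 0.244
(2) = -5*l^3 - 3*l^2 - 2*l + 1
(3) = 3.3004*h^5 + 20.42*h^4 + 14.486*h^3 - 2.6982*h^2 + 11.1375*h + 0.3075
(4) = -2*z^3 + 2*z^2 - 31*I*z^2 + 86*z - 2*I*z + 4 + 72*I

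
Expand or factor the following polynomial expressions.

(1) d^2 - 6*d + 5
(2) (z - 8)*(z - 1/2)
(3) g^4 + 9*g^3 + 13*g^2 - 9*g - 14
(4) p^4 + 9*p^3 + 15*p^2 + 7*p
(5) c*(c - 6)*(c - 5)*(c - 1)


(1) = (d - 5)*(d - 1)
(2) = z^2 - 17*z/2 + 4
(3) = (g - 1)*(g + 1)*(g + 2)*(g + 7)
(4) = p*(p + 1)^2*(p + 7)
(5) = c^4 - 12*c^3 + 41*c^2 - 30*c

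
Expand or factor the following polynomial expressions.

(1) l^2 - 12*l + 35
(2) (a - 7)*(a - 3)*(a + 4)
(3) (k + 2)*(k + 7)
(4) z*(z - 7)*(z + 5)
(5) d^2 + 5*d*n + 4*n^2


(1) = (l - 7)*(l - 5)
(2) = a^3 - 6*a^2 - 19*a + 84
(3) = k^2 + 9*k + 14
(4) = z^3 - 2*z^2 - 35*z
(5) = (d + n)*(d + 4*n)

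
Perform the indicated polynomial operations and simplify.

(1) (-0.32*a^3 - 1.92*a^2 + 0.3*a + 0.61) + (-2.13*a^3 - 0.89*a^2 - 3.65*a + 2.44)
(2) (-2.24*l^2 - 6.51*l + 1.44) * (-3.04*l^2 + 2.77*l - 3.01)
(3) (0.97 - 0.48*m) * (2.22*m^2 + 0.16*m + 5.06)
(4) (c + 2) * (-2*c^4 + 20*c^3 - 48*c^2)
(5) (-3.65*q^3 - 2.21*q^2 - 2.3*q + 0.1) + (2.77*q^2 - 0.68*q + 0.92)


(1) = -2.45*a^3 - 2.81*a^2 - 3.35*a + 3.05
(2) = 6.8096*l^4 + 13.5856*l^3 - 15.6679*l^2 + 23.5839*l - 4.3344
(3) = -1.0656*m^3 + 2.0766*m^2 - 2.2736*m + 4.9082
(4) = -2*c^5 + 16*c^4 - 8*c^3 - 96*c^2
(5) = -3.65*q^3 + 0.56*q^2 - 2.98*q + 1.02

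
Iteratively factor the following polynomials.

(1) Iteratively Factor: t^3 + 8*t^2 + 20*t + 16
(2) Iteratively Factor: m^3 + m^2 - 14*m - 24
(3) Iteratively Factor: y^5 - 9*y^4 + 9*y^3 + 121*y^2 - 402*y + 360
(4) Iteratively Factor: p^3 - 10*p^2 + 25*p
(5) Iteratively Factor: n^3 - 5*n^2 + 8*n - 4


(1) = (t + 2)*(t^2 + 6*t + 8) = (t + 2)^2*(t + 4)
(2) = (m + 3)*(m^2 - 2*m - 8) = (m - 4)*(m + 3)*(m + 2)
(3) = (y + 4)*(y^4 - 13*y^3 + 61*y^2 - 123*y + 90) = (y - 5)*(y + 4)*(y^3 - 8*y^2 + 21*y - 18) = (y - 5)*(y - 3)*(y + 4)*(y^2 - 5*y + 6) = (y - 5)*(y - 3)^2*(y + 4)*(y - 2)
(4) = (p)*(p^2 - 10*p + 25) = p*(p - 5)*(p - 5)
(5) = (n - 2)*(n^2 - 3*n + 2) = (n - 2)^2*(n - 1)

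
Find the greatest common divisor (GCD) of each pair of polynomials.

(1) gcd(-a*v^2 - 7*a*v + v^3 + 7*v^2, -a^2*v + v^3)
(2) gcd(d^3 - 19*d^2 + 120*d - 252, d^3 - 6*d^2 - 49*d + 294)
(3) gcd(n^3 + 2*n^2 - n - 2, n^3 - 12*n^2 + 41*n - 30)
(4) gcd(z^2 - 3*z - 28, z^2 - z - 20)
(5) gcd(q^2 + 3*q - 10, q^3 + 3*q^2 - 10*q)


(1) = gcd(v*(-a + v)*(v + 7), v*(-a + v)*(a + v)) = -a*v + v^2
(2) = gcd((d - 7)*(d - 6)^2, (d - 7)*(d - 6)*(d + 7)) = d^2 - 13*d + 42
(3) = n - 1
(4) = z + 4
(5) = gcd((q - 2)*(q + 5), q*(q - 2)*(q + 5)) = q^2 + 3*q - 10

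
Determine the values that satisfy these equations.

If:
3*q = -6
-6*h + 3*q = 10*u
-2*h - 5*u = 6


Then:
h = 3
q = -2
u = -12/5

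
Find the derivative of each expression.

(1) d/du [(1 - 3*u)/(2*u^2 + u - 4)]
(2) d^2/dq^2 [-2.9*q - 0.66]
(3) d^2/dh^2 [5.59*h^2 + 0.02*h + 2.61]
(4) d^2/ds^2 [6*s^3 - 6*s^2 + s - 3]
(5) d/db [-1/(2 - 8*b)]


(1) = (-6*u^2 - 3*u + (3*u - 1)*(4*u + 1) + 12)/(2*u^2 + u - 4)^2
(2) = 0
(3) = 11.1800000000000
(4) = 36*s - 12
(5) = -2/(4*b - 1)^2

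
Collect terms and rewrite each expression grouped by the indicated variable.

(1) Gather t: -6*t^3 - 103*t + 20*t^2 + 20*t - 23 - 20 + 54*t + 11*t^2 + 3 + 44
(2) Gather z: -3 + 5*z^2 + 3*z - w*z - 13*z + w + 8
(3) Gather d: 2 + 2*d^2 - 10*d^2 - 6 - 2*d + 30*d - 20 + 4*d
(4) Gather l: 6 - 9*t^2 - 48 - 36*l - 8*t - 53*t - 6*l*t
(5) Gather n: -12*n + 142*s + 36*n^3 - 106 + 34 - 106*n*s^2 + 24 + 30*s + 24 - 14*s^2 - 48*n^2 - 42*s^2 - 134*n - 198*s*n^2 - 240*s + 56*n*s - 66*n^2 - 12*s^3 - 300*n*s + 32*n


(1) = -6*t^3 + 31*t^2 - 29*t + 4
(2) = w + 5*z^2 + z*(-w - 10) + 5
(3) = -8*d^2 + 32*d - 24
(4) = l*(-6*t - 36) - 9*t^2 - 61*t - 42
(5) = 36*n^3 + n^2*(-198*s - 114) + n*(-106*s^2 - 244*s - 114) - 12*s^3 - 56*s^2 - 68*s - 24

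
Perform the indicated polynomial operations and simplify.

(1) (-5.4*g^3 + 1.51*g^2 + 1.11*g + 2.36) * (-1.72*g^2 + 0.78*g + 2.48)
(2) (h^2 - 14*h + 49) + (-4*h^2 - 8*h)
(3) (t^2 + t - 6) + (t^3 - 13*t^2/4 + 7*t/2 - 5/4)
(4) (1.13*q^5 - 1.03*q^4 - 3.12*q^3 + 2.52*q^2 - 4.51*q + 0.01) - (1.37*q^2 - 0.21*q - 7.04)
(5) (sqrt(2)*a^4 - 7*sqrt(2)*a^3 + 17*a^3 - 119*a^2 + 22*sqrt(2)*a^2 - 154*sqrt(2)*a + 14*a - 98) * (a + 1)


(1) = 9.288*g^5 - 6.8092*g^4 - 14.1234*g^3 + 0.5514*g^2 + 4.5936*g + 5.8528
(2) = -3*h^2 - 22*h + 49
(3) = t^3 - 9*t^2/4 + 9*t/2 - 29/4
(4) = 1.13*q^5 - 1.03*q^4 - 3.12*q^3 + 1.15*q^2 - 4.3*q + 7.05
(5) = sqrt(2)*a^5 - 6*sqrt(2)*a^4 + 17*a^4 - 102*a^3 + 15*sqrt(2)*a^3 - 132*sqrt(2)*a^2 - 105*a^2 - 154*sqrt(2)*a - 84*a - 98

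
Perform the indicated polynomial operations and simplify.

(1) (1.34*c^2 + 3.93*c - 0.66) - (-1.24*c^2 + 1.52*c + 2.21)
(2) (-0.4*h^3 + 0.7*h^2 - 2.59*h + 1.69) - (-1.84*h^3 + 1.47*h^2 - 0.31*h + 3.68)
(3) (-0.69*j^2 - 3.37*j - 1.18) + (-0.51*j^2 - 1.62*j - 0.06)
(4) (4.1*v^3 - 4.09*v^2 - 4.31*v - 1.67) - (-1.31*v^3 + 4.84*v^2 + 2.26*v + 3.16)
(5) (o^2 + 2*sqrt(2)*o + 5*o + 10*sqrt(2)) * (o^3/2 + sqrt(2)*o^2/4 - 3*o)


(1) = 2.58*c^2 + 2.41*c - 2.87
(2) = 1.44*h^3 - 0.77*h^2 - 2.28*h - 1.99
(3) = -1.2*j^2 - 4.99*j - 1.24
(4) = 5.41*v^3 - 8.93*v^2 - 6.57*v - 4.83
(5) = o^5/2 + 5*sqrt(2)*o^4/4 + 5*o^4/2 - 2*o^3 + 25*sqrt(2)*o^3/4 - 10*o^2 - 6*sqrt(2)*o^2 - 30*sqrt(2)*o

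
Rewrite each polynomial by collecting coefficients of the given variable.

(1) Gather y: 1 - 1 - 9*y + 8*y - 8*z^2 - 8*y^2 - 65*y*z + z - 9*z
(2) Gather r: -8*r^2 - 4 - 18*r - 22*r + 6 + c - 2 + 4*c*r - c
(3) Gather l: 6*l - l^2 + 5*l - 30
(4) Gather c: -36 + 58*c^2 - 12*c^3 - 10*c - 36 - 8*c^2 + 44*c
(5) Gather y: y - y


(1) = -8*y^2 + y*(-65*z - 1) - 8*z^2 - 8*z
(2) = -8*r^2 + r*(4*c - 40)
(3) = -l^2 + 11*l - 30
(4) = -12*c^3 + 50*c^2 + 34*c - 72
(5) = 0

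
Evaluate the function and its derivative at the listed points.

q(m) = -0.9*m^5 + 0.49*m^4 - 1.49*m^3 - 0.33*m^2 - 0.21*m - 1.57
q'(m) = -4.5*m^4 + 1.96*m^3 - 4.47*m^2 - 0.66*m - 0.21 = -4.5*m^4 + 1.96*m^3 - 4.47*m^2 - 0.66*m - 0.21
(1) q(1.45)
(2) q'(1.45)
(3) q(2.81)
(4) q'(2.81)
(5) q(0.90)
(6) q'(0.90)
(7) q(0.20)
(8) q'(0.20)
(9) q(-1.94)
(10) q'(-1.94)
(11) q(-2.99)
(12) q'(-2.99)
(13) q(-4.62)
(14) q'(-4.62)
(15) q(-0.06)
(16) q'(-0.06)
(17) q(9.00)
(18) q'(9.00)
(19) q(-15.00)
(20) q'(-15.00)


(1) = -10.71
(2) = -24.48
(3) = -164.95
(4) = -274.44
(5) = -3.32
(6) = -5.95
(7) = -1.64
(8) = -0.51
(9) = 40.15
(10) = -93.80
(11) = 290.18
(12) = -450.26
(13) = 2256.84
(14) = -2335.97
(15) = -1.56
(16) = -0.19
(17) = -51045.61
(18) = -28463.88
(19) = 713199.83
(20) = -235423.56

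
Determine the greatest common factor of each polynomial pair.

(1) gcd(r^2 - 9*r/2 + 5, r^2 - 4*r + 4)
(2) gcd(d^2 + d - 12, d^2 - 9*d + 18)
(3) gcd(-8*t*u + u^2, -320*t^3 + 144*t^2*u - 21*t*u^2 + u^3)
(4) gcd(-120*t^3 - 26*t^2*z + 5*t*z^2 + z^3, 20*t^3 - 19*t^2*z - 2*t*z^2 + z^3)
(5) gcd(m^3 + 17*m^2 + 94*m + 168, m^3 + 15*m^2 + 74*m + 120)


(1) = gcd((r - 5/2)*(r - 2), (r - 2)^2) = r - 2
(2) = d - 3
(3) = 8*t - u
(4) = -20*t^2 - t*z + z^2
(5) = m^2 + 10*m + 24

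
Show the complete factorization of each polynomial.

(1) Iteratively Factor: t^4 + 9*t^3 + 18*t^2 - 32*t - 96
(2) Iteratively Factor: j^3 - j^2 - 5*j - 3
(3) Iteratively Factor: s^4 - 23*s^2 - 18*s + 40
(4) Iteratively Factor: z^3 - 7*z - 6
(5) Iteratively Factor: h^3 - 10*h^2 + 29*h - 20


(1) = (t + 3)*(t^3 + 6*t^2 - 32) = (t - 2)*(t + 3)*(t^2 + 8*t + 16) = (t - 2)*(t + 3)*(t + 4)*(t + 4)
(2) = (j + 1)*(j^2 - 2*j - 3) = (j - 3)*(j + 1)*(j + 1)
(3) = (s - 1)*(s^3 + s^2 - 22*s - 40) = (s - 5)*(s - 1)*(s^2 + 6*s + 8) = (s - 5)*(s - 1)*(s + 2)*(s + 4)
(4) = (z + 2)*(z^2 - 2*z - 3) = (z - 3)*(z + 2)*(z + 1)
(5) = (h - 4)*(h^2 - 6*h + 5) = (h - 4)*(h - 1)*(h - 5)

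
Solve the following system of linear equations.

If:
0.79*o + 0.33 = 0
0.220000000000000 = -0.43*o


Then:
No Solution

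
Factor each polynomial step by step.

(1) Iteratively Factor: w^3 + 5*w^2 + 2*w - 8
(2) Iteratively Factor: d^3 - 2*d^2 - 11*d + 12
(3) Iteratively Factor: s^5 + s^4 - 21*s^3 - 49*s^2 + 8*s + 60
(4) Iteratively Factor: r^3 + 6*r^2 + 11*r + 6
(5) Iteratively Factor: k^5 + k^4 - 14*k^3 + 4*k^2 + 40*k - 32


(1) = (w + 4)*(w^2 + w - 2) = (w - 1)*(w + 4)*(w + 2)
(2) = (d - 4)*(d^2 + 2*d - 3) = (d - 4)*(d - 1)*(d + 3)
(3) = (s - 5)*(s^4 + 6*s^3 + 9*s^2 - 4*s - 12) = (s - 5)*(s + 2)*(s^3 + 4*s^2 + s - 6) = (s - 5)*(s - 1)*(s + 2)*(s^2 + 5*s + 6) = (s - 5)*(s - 1)*(s + 2)^2*(s + 3)
(4) = (r + 3)*(r^2 + 3*r + 2) = (r + 1)*(r + 3)*(r + 2)
(5) = (k + 4)*(k^4 - 3*k^3 - 2*k^2 + 12*k - 8) = (k + 2)*(k + 4)*(k^3 - 5*k^2 + 8*k - 4) = (k - 1)*(k + 2)*(k + 4)*(k^2 - 4*k + 4) = (k - 2)*(k - 1)*(k + 2)*(k + 4)*(k - 2)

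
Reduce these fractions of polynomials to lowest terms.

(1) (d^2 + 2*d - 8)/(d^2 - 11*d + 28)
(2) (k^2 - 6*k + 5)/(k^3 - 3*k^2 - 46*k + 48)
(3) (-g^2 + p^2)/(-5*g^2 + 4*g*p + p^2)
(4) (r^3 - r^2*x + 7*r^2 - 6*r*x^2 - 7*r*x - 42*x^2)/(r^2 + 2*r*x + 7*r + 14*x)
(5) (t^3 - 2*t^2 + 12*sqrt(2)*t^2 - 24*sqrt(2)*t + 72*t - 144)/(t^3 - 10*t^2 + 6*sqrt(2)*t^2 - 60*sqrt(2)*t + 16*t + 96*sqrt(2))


(1) = (d^2 + 2*d - 8)/(d^2 - 11*d + 28)
(2) = (k - 5)/(k^2 - 2*k - 48)
(3) = (g + p)/(5*g + p)
(4) = r - 3*x
(5) = (t + 6*sqrt(2))/(t - 8)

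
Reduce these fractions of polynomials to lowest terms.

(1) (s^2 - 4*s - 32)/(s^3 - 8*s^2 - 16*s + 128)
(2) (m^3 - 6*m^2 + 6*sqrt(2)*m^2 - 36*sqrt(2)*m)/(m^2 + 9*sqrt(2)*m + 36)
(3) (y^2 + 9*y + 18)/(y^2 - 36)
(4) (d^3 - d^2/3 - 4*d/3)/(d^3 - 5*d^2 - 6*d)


(1) = 1/(s - 4)
(2) = (m^2 - 6*m)/(m + 3*sqrt(2))
(3) = (y + 3)/(y - 6)
(4) = (3*d - 4)/(3*d - 18)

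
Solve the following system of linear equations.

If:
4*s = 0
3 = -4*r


Then:
r = -3/4
s = 0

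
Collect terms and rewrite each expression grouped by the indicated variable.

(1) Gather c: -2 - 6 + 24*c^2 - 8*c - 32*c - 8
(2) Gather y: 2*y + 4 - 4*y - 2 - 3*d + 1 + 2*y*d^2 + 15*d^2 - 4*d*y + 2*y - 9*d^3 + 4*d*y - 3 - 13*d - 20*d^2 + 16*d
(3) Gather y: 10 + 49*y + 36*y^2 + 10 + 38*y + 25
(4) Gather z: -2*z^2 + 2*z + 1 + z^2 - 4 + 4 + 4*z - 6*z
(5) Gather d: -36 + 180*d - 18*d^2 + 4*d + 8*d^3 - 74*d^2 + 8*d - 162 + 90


(1) = 24*c^2 - 40*c - 16
(2) = -9*d^3 + 2*d^2*y - 5*d^2
(3) = 36*y^2 + 87*y + 45
(4) = 1 - z^2
(5) = 8*d^3 - 92*d^2 + 192*d - 108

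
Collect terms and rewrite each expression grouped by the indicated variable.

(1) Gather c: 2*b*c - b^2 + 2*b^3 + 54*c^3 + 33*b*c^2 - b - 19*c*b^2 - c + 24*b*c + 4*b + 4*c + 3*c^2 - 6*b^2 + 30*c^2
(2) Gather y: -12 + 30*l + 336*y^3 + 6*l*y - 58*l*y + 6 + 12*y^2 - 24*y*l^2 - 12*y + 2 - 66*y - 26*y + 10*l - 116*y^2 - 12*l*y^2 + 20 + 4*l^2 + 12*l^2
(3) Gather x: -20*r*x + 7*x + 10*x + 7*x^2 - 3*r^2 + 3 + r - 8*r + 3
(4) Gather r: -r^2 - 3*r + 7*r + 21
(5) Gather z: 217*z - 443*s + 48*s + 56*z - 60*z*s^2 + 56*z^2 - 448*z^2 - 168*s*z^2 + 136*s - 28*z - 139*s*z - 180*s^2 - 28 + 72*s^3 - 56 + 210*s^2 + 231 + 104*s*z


(1) = 2*b^3 - 7*b^2 + 3*b + 54*c^3 + c^2*(33*b + 33) + c*(-19*b^2 + 26*b + 3)
(2) = 16*l^2 + 40*l + 336*y^3 + y^2*(-12*l - 104) + y*(-24*l^2 - 52*l - 104) + 16
(3) = -3*r^2 - 7*r + 7*x^2 + x*(17 - 20*r) + 6
(4) = -r^2 + 4*r + 21
(5) = 72*s^3 + 30*s^2 - 259*s + z^2*(-168*s - 392) + z*(-60*s^2 - 35*s + 245) + 147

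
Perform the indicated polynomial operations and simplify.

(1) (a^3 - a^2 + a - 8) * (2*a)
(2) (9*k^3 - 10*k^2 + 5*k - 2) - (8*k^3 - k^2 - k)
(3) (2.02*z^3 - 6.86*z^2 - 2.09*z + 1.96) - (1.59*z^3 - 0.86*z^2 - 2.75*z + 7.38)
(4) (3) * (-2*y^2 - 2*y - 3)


(1) = 2*a^4 - 2*a^3 + 2*a^2 - 16*a
(2) = k^3 - 9*k^2 + 6*k - 2
(3) = 0.43*z^3 - 6.0*z^2 + 0.66*z - 5.42
(4) = -6*y^2 - 6*y - 9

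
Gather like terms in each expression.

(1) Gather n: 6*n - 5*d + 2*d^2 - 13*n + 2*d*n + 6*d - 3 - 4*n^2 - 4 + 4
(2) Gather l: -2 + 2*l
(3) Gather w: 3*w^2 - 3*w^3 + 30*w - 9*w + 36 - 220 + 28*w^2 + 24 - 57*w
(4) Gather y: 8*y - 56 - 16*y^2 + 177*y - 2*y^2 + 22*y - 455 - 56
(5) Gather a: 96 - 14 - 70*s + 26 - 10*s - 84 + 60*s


(1) = 2*d^2 + d - 4*n^2 + n*(2*d - 7) - 3
(2) = 2*l - 2
(3) = -3*w^3 + 31*w^2 - 36*w - 160
(4) = -18*y^2 + 207*y - 567
(5) = 24 - 20*s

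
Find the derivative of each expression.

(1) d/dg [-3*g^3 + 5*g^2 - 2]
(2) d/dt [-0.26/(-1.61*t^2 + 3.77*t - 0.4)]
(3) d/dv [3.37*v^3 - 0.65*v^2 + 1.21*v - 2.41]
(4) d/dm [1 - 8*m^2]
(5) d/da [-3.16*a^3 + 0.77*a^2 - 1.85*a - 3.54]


(1) = g*(10 - 9*g)
(2) = (0.9802 - 0.8372*t)/(1.61*t^2 - 3.77*t + 0.4)^2
(3) = 10.11*v^2 - 1.3*v + 1.21
(4) = -16*m
(5) = -9.48*a^2 + 1.54*a - 1.85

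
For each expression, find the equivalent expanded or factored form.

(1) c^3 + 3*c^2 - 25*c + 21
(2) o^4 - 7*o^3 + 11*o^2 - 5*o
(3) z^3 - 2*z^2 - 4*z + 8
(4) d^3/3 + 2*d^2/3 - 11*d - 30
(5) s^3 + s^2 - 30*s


(1) = (c - 3)*(c - 1)*(c + 7)
(2) = o*(o - 5)*(o - 1)^2
(3) = (z - 2)^2*(z + 2)
(4) = (d/3 + 1)*(d - 6)*(d + 5)
(5) = s*(s - 5)*(s + 6)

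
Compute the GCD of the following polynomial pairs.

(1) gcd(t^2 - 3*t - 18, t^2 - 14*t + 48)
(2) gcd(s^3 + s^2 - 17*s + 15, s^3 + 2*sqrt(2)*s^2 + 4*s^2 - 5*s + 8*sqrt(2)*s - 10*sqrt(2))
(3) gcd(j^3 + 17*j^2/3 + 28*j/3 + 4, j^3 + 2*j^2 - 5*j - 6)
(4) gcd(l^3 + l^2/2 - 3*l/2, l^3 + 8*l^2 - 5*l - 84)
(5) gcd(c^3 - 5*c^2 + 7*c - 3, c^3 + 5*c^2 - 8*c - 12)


(1) = gcd((t - 6)*(t + 3), (t - 8)*(t - 6)) = t - 6
(2) = gcd((s - 3)*(s - 1)*(s + 5), (s - 1)*(s + 5)*(s + 2*sqrt(2))) = s^2 + 4*s - 5
(3) = j + 3
(4) = 1
(5) = gcd((c - 3)*(c - 1)^2, (c - 2)*(c + 1)*(c + 6)) = 1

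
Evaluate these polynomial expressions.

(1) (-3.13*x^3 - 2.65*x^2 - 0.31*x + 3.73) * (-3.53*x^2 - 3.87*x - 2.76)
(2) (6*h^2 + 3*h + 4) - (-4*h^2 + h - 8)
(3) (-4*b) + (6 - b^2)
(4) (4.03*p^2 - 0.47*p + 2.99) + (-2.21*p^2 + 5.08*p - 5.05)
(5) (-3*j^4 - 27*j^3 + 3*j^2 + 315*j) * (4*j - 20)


(1) = 11.0489*x^5 + 21.4676*x^4 + 19.9886*x^3 - 4.6532*x^2 - 13.5795*x - 10.2948
(2) = 10*h^2 + 2*h + 12
(3) = -b^2 - 4*b + 6
(4) = 1.82*p^2 + 4.61*p - 2.06
(5) = -12*j^5 - 48*j^4 + 552*j^3 + 1200*j^2 - 6300*j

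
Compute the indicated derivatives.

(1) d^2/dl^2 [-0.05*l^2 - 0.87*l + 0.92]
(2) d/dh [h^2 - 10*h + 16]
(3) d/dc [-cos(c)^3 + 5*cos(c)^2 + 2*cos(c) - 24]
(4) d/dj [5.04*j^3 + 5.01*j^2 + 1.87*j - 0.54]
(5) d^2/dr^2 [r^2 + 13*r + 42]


(1) = -0.100000000000000
(2) = 2*h - 10
(3) = (3*cos(c)^2 - 10*cos(c) - 2)*sin(c)
(4) = 15.12*j^2 + 10.02*j + 1.87
(5) = 2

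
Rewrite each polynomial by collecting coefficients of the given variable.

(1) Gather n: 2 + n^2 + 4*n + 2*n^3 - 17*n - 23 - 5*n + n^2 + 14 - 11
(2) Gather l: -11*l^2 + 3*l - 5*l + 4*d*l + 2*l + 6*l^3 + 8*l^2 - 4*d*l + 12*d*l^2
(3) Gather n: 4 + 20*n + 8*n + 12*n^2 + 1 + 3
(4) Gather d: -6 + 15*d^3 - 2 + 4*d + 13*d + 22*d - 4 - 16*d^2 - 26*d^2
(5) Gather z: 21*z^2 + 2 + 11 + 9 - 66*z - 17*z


(1) = 2*n^3 + 2*n^2 - 18*n - 18
(2) = 6*l^3 + l^2*(12*d - 3)
(3) = 12*n^2 + 28*n + 8
(4) = 15*d^3 - 42*d^2 + 39*d - 12
(5) = 21*z^2 - 83*z + 22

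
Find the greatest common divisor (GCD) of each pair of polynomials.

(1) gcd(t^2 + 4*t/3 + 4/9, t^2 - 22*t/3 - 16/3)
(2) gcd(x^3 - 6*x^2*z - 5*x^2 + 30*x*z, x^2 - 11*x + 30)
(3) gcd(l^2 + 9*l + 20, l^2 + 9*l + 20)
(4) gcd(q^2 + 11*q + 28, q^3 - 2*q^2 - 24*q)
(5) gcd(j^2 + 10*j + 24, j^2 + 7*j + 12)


(1) = t + 2/3
(2) = gcd(x*(x - 5)*(x - 6*z), (x - 6)*(x - 5)) = x - 5
(3) = gcd((l + 4)*(l + 5), (l + 4)*(l + 5)) = l^2 + 9*l + 20
(4) = q + 4
(5) = gcd((j + 4)*(j + 6), (j + 3)*(j + 4)) = j + 4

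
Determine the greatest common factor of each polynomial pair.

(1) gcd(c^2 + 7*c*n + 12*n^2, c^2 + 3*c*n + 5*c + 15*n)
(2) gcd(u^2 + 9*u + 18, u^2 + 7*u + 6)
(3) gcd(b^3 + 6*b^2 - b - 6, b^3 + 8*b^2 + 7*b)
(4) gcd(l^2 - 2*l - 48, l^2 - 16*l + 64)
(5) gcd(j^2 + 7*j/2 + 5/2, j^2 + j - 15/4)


(1) = c + 3*n
(2) = gcd((u + 3)*(u + 6), (u + 1)*(u + 6)) = u + 6
(3) = b + 1
(4) = l - 8
(5) = gcd((j + 1)*(j + 5/2), (j - 3/2)*(j + 5/2)) = j + 5/2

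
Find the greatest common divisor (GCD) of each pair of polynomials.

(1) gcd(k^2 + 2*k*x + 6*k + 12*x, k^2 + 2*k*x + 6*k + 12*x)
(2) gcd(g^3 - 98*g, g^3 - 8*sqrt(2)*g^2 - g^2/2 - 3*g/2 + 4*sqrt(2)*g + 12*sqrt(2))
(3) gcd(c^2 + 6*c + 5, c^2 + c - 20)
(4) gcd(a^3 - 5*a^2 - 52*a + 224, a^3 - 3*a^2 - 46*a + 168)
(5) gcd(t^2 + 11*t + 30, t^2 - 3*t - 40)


(1) = gcd((k + 6)*(k + 2*x), (k + 6)*(k + 2*x)) = k^2 + 2*k*x + 6*k + 12*x
(2) = gcd(g*(g - 7*sqrt(2))*(g + 7*sqrt(2)), (g - 3/2)*(g + 1)*(g - 8*sqrt(2))) = 1
(3) = gcd((c + 1)*(c + 5), (c - 4)*(c + 5)) = c + 5
(4) = a^2 + 3*a - 28
(5) = t + 5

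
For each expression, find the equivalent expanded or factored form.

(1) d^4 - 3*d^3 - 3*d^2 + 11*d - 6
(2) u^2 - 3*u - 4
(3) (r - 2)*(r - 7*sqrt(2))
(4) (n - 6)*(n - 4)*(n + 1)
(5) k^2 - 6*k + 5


(1) = (d - 3)*(d - 1)^2*(d + 2)
(2) = (u - 4)*(u + 1)
(3) = r^2 - 7*sqrt(2)*r - 2*r + 14*sqrt(2)
(4) = n^3 - 9*n^2 + 14*n + 24
(5) = (k - 5)*(k - 1)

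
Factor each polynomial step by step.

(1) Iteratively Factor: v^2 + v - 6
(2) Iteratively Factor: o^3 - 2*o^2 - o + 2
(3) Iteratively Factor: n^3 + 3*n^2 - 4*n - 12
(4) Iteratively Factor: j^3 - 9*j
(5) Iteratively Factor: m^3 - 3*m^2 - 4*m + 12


(1) = (v + 3)*(v - 2)
(2) = (o - 2)*(o^2 - 1) = (o - 2)*(o + 1)*(o - 1)
(3) = (n + 3)*(n^2 - 4) = (n + 2)*(n + 3)*(n - 2)
(4) = (j - 3)*(j^2 + 3*j) = j*(j - 3)*(j + 3)
(5) = (m - 3)*(m^2 - 4) = (m - 3)*(m + 2)*(m - 2)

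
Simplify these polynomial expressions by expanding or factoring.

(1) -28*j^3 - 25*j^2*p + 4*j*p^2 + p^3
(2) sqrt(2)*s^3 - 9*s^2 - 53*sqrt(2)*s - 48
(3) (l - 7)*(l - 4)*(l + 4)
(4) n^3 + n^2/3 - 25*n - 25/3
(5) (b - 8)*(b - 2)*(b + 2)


(1) = (-4*j + p)*(j + p)*(7*j + p)
(2) = (s - 8*sqrt(2))*(s + 3*sqrt(2))*(sqrt(2)*s + 1)
(3) = l^3 - 7*l^2 - 16*l + 112
(4) = (n - 5)*(n + 1/3)*(n + 5)
(5) = b^3 - 8*b^2 - 4*b + 32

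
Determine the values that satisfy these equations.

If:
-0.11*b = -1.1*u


Then:
b = 10.0*u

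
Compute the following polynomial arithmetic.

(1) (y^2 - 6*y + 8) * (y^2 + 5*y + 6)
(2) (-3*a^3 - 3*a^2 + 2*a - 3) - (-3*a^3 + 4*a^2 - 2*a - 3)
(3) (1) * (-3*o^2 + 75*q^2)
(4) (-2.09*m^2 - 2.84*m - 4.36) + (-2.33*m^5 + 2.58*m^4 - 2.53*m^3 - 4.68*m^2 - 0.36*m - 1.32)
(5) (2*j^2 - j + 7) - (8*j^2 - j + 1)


(1) = y^4 - y^3 - 16*y^2 + 4*y + 48
(2) = -7*a^2 + 4*a
(3) = -3*o^2 + 75*q^2
(4) = -2.33*m^5 + 2.58*m^4 - 2.53*m^3 - 6.77*m^2 - 3.2*m - 5.68
(5) = 6 - 6*j^2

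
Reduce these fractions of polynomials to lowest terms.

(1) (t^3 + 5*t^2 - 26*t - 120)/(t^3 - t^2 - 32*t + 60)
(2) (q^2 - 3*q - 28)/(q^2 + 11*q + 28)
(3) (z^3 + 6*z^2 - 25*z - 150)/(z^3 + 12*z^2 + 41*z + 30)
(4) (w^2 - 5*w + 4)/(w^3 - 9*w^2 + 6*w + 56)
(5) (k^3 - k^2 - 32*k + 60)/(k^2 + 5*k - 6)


(1) = (t + 4)/(t - 2)
(2) = (q - 7)/(q + 7)
(3) = (z - 5)/(z + 1)
(4) = (w - 1)/(w^2 - 5*w - 14)
(5) = (k^2 - 7*k + 10)/(k - 1)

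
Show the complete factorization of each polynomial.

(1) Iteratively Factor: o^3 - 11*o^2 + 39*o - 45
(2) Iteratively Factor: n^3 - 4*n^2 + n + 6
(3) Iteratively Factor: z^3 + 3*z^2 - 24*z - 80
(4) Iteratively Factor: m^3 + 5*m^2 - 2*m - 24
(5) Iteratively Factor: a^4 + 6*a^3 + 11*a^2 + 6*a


(1) = (o - 3)*(o^2 - 8*o + 15) = (o - 5)*(o - 3)*(o - 3)
(2) = (n - 2)*(n^2 - 2*n - 3) = (n - 2)*(n + 1)*(n - 3)
(3) = (z - 5)*(z^2 + 8*z + 16) = (z - 5)*(z + 4)*(z + 4)
(4) = (m - 2)*(m^2 + 7*m + 12) = (m - 2)*(m + 3)*(m + 4)
(5) = (a + 2)*(a^3 + 4*a^2 + 3*a) = a*(a + 2)*(a^2 + 4*a + 3) = a*(a + 2)*(a + 3)*(a + 1)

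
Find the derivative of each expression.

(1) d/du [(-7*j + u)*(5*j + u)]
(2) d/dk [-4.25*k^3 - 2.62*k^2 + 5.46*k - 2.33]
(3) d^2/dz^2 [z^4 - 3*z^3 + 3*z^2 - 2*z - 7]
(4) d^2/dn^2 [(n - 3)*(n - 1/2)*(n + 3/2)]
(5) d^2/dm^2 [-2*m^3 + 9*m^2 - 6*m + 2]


(1) = -2*j + 2*u
(2) = -12.75*k^2 - 5.24*k + 5.46
(3) = 12*z^2 - 18*z + 6
(4) = 6*n - 4
(5) = 18 - 12*m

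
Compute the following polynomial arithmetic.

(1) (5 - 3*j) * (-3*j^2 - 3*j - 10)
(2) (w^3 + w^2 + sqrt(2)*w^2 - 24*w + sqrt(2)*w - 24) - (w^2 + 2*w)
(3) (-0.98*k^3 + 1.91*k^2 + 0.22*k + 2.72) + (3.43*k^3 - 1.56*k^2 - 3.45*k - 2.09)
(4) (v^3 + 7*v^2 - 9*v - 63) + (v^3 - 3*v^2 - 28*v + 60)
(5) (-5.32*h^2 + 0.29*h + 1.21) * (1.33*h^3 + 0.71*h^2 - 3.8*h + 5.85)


(1) = 9*j^3 - 6*j^2 + 15*j - 50
(2) = w^3 + sqrt(2)*w^2 - 26*w + sqrt(2)*w - 24
(3) = 2.45*k^3 + 0.35*k^2 - 3.23*k + 0.63
(4) = 2*v^3 + 4*v^2 - 37*v - 3
(5) = -7.0756*h^5 - 3.3915*h^4 + 22.0312*h^3 - 31.3649*h^2 - 2.9015*h + 7.0785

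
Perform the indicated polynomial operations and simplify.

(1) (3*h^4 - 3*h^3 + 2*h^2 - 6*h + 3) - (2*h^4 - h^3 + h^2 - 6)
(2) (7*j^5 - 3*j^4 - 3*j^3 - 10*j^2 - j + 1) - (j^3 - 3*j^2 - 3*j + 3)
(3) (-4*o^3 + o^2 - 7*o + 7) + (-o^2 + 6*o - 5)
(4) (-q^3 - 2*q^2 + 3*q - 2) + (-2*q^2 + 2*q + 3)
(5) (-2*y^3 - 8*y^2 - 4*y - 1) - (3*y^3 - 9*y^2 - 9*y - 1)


(1) = h^4 - 2*h^3 + h^2 - 6*h + 9
(2) = 7*j^5 - 3*j^4 - 4*j^3 - 7*j^2 + 2*j - 2
(3) = -4*o^3 - o + 2
(4) = -q^3 - 4*q^2 + 5*q + 1
(5) = -5*y^3 + y^2 + 5*y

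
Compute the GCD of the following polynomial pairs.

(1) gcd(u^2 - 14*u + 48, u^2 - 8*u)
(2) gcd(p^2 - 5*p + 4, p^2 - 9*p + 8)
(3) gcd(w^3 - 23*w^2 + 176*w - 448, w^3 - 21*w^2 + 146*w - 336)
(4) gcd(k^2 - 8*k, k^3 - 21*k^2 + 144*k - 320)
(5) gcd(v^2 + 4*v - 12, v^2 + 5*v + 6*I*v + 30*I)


(1) = u - 8
(2) = p - 1
(3) = w^2 - 15*w + 56
(4) = gcd(k*(k - 8), (k - 8)^2*(k - 5)) = k - 8
(5) = 1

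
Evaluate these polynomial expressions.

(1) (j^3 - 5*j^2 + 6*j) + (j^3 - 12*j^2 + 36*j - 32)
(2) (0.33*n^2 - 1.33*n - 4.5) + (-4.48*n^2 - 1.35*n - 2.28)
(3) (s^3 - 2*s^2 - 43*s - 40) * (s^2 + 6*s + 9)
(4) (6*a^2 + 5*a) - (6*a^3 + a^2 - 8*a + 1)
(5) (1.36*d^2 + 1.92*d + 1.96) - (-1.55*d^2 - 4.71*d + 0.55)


(1) = 2*j^3 - 17*j^2 + 42*j - 32
(2) = -4.15*n^2 - 2.68*n - 6.78
(3) = s^5 + 4*s^4 - 46*s^3 - 316*s^2 - 627*s - 360
(4) = -6*a^3 + 5*a^2 + 13*a - 1
(5) = 2.91*d^2 + 6.63*d + 1.41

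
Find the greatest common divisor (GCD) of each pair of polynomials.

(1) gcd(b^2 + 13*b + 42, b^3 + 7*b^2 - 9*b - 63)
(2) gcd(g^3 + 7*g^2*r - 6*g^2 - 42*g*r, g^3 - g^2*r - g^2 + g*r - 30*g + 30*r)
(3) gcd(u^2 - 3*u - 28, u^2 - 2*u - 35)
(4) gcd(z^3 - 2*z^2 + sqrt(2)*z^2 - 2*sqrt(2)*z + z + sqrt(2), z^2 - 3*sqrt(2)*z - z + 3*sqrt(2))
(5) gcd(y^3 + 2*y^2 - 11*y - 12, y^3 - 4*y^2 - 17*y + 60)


(1) = b + 7
(2) = g - 6
(3) = gcd((u - 7)*(u + 4), (u - 7)*(u + 5)) = u - 7
(4) = gcd((z - 1)^2*(z + sqrt(2)), (z - 1)*(z - 3*sqrt(2))) = z - 1
(5) = y^2 + y - 12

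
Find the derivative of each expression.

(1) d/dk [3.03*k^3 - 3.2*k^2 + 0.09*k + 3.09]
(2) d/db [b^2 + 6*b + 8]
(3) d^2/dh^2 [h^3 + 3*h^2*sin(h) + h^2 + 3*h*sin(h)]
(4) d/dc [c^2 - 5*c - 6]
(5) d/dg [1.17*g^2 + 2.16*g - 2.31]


(1) = 9.09*k^2 - 6.4*k + 0.09
(2) = 2*b + 6
(3) = -3*h^2*sin(h) - 3*h*sin(h) + 12*h*cos(h) + 6*h + 6*sqrt(2)*sin(h + pi/4) + 2
(4) = 2*c - 5
(5) = 2.34*g + 2.16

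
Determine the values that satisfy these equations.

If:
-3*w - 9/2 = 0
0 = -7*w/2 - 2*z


Then:
w = -3/2
z = 21/8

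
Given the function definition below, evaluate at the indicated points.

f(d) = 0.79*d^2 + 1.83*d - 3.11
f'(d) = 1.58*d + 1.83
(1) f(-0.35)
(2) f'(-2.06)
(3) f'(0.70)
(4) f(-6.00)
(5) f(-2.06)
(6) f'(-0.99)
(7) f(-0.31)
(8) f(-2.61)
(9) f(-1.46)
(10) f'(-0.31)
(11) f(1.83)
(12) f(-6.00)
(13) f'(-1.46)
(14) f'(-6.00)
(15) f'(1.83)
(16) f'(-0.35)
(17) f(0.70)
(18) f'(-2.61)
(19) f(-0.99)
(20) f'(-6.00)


(1) = -3.65
(2) = -1.42
(3) = 2.94
(4) = 14.35
(5) = -3.53
(6) = 0.27
(7) = -3.60
(8) = -2.50
(9) = -4.10
(10) = 1.34
(11) = 2.88
(12) = 14.35
(13) = -0.48
(14) = -7.65
(15) = 4.72
(16) = 1.28
(17) = -1.44
(18) = -2.29
(19) = -4.15
(20) = -7.65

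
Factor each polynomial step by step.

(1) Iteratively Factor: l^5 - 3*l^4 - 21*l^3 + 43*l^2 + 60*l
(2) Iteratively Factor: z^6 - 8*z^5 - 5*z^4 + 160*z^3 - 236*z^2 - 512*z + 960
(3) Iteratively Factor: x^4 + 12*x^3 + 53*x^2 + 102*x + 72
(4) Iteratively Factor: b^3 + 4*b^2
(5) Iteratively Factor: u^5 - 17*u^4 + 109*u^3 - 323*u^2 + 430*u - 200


(1) = (l - 3)*(l^4 - 21*l^2 - 20*l) = l*(l - 3)*(l^3 - 21*l - 20) = l*(l - 5)*(l - 3)*(l^2 + 5*l + 4) = l*(l - 5)*(l - 3)*(l + 1)*(l + 4)
(2) = (z - 4)*(z^5 - 4*z^4 - 21*z^3 + 76*z^2 + 68*z - 240) = (z - 4)*(z - 2)*(z^4 - 2*z^3 - 25*z^2 + 26*z + 120) = (z - 5)*(z - 4)*(z - 2)*(z^3 + 3*z^2 - 10*z - 24) = (z - 5)*(z - 4)*(z - 2)*(z + 4)*(z^2 - z - 6) = (z - 5)*(z - 4)*(z - 3)*(z - 2)*(z + 4)*(z + 2)
(3) = (x + 3)*(x^3 + 9*x^2 + 26*x + 24) = (x + 3)*(x + 4)*(x^2 + 5*x + 6) = (x + 2)*(x + 3)*(x + 4)*(x + 3)
(4) = (b)*(b^2 + 4*b) = b^2*(b + 4)
(5) = (u - 4)*(u^4 - 13*u^3 + 57*u^2 - 95*u + 50) = (u - 5)*(u - 4)*(u^3 - 8*u^2 + 17*u - 10) = (u - 5)*(u - 4)*(u - 1)*(u^2 - 7*u + 10) = (u - 5)*(u - 4)*(u - 2)*(u - 1)*(u - 5)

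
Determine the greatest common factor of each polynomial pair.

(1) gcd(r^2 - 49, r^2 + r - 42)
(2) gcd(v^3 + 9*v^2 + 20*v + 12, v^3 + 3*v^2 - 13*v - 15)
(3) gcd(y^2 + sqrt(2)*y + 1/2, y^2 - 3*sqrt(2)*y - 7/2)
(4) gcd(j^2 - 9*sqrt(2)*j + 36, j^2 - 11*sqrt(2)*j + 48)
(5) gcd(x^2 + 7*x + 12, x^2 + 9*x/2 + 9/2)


(1) = r + 7
(2) = gcd((v + 1)*(v + 2)*(v + 6), (v - 3)*(v + 1)*(v + 5)) = v + 1
(3) = gcd((y + sqrt(2)/2)^2, (y - 7*sqrt(2)/2)*(y + sqrt(2)/2)) = y + sqrt(2)/2
(4) = gcd((j - 6*sqrt(2))*(j - 3*sqrt(2)), (j - 8*sqrt(2))*(j - 3*sqrt(2))) = j - 3*sqrt(2)
(5) = x + 3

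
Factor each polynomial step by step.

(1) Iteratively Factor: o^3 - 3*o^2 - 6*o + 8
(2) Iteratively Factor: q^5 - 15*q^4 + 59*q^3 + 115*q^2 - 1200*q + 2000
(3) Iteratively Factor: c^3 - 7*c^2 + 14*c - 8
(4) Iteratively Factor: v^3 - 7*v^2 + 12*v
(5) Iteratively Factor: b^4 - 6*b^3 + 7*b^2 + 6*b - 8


(1) = (o - 4)*(o^2 + o - 2) = (o - 4)*(o - 1)*(o + 2)
(2) = (q - 5)*(q^4 - 10*q^3 + 9*q^2 + 160*q - 400) = (q - 5)^2*(q^3 - 5*q^2 - 16*q + 80) = (q - 5)^2*(q - 4)*(q^2 - q - 20) = (q - 5)^2*(q - 4)*(q + 4)*(q - 5)
(3) = (c - 4)*(c^2 - 3*c + 2) = (c - 4)*(c - 1)*(c - 2)
(4) = (v - 4)*(v^2 - 3*v) = (v - 4)*(v - 3)*(v)
(5) = (b - 4)*(b^3 - 2*b^2 - b + 2) = (b - 4)*(b - 1)*(b^2 - b - 2) = (b - 4)*(b - 2)*(b - 1)*(b + 1)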